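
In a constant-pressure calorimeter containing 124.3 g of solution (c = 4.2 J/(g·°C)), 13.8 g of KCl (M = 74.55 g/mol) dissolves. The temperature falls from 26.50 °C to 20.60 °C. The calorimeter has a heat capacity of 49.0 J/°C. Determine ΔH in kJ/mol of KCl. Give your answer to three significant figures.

|ΔT| = |20.60 − 26.50| = 5.90 °C
|q_surr| = (124.3 × 4.2 + 49.0) × 5.90 = 571.06 × 5.90 = 3369 J
n(KCl) = 13.8 / 74.55 = 0.1851 mol
Temperature fell, so q_rxn = +|q_surr| = 3.369 kJ
ΔH = q_rxn / n = 18.20 kJ/mol

ΔH = 18.2 kJ/mol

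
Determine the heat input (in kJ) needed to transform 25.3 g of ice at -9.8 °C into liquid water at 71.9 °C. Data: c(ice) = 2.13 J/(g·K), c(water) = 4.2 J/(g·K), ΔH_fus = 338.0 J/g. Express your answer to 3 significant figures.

q1 (heat ice -9.8→0.0 °C): 25.3 × 2.13 × 9.8 = 528 J
q2 (melt at 0 °C): 25.3 × 338.0 = 8551 J
q3 (heat water 0.0→71.9 °C): 25.3 × 4.2 × 71.9 = 7640 J
Total: 528 + 8551 + 7640 = 16719 J = 16.7 kJ

q = 16.7 kJ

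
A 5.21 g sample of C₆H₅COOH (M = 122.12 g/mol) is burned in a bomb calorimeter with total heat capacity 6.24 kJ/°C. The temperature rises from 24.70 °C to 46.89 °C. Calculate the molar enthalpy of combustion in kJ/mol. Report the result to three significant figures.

ΔH = -3250 kJ/mol

ΔT = 46.89 − 24.70 = 22.19 °C
q_cal = C_cal × ΔT = 6.24 × 22.19 = 138.4656 kJ
n = 5.21 / 122.12 = 0.04266 mol
q_rxn = −q_cal = -138.4656 kJ
ΔH = -138.4656 / 0.04266 = -3246 kJ/mol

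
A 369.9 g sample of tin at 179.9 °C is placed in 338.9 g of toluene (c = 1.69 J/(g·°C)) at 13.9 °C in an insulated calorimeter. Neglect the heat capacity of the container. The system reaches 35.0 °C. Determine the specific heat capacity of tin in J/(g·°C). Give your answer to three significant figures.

q_gained = (338.9 × 1.69) × (35.0 − 13.9) = 12080 J
q_lost = 369.9 × c × (179.9 − 35.0) = 53598.51 c
Set equal: c = 12080 / 53598.51 = 0.225 J/(g·°C)

c = 0.225 J/(g·°C)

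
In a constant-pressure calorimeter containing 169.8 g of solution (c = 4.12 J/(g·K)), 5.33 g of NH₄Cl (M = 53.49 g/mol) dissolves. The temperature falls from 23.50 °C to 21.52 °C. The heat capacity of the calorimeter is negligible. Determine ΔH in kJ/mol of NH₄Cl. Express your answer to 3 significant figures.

|ΔT| = |21.52 − 23.50| = 1.98 °C
|q_surr| = (169.8 × 4.12) × 1.98 = 699.576 × 1.98 = 1385 J
n(NH₄Cl) = 5.33 / 53.49 = 0.09964 mol
Temperature fell, so q_rxn = +|q_surr| = 1.385 kJ
ΔH = q_rxn / n = 13.90 kJ/mol

ΔH = 13.9 kJ/mol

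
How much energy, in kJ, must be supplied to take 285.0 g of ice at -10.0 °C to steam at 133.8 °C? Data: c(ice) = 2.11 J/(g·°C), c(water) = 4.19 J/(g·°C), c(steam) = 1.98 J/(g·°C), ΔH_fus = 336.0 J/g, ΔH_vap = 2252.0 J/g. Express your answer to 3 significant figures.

q1 (heat ice -10.0→0.0 °C): 285.0 × 2.11 × 10.0 = 6014 J
q2 (melt at 0 °C): 285.0 × 336.0 = 95760 J
q3 (heat water 0.0→100.0 °C): 285.0 × 4.19 × 100.0 = 119415 J
q4 (vaporize at 100 °C): 285.0 × 2252.0 = 641820 J
q5 (heat steam 100.0→133.8 °C): 285.0 × 1.98 × 33.8 = 19073 J
Total: 6014 + 95760 + 119415 + 641820 + 19073 = 882082 J = 882 kJ

q = 882 kJ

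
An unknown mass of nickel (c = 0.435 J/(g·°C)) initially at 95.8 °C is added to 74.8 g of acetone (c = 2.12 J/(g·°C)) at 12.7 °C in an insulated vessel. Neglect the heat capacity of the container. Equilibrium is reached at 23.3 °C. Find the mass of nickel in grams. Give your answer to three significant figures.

m = 53.3 g

q_gained = (74.8 × 2.12) × (23.3 − 12.7) = 1681 J
q_lost = m × 0.435 × (95.8 − 23.3) = 31.5375 m
m = 1681 / 31.5375 = 53.3 g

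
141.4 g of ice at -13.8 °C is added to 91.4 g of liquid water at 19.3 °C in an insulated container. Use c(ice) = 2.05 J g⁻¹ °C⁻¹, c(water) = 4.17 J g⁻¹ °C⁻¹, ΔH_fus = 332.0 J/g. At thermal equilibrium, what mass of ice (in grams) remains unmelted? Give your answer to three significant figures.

m_ice remaining = 131 g

Heat to warm all ice to 0 °C: 141.4×2.05×13.8 = 4000.2 J
Heat released by water cooling to 0 °C: 91.4×4.17×19.3 = 7356.0 J
7356.0 J < 4000.2 + 141.4×332.0 = 50945.0 J, so not all ice melts; final T = 0 °C.
Heat left for melting: 7356.0 − 4000.2 = 3355.8 J
Mass melted = 3355.8 / 332.0 = 10.11 g
Ice remaining = 141.4 − 10.11 = 131.29 g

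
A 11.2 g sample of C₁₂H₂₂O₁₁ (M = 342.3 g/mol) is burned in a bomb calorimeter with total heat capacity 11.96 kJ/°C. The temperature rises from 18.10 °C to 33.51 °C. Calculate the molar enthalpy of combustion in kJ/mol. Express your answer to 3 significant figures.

ΔT = 33.51 − 18.10 = 15.41 °C
q_cal = C_cal × ΔT = 11.96 × 15.41 = 184.3036 kJ
n = 11.2 / 342.3 = 0.03272 mol
q_rxn = −q_cal = -184.3036 kJ
ΔH = -184.3036 / 0.03272 = -5633 kJ/mol

ΔH = -5630 kJ/mol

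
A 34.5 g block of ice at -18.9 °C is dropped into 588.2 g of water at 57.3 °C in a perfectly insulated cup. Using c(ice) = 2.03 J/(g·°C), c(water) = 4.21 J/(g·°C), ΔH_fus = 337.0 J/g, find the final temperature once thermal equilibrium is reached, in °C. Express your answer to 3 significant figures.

Heat to bring ice to 0 °C and melt it: q₁ = 34.5×2.03×18.9 + 34.5×337.0 = 12950 J
Heat the water can supply cooling to 0 °C: 588.2×4.21×57.3 = 141893 J > q₁, so all ice melts.
Energy balance: 588.2×4.21×(57.3 − T) = 12950 + 34.5×4.21×(T − 0)
2476.322(57.3 − T) = 12950 + 145.245 T
141893 − 12950 = 2621.567 T
T = 128943 / 2621.567 = 49.19 °C

T_f = 49.2 °C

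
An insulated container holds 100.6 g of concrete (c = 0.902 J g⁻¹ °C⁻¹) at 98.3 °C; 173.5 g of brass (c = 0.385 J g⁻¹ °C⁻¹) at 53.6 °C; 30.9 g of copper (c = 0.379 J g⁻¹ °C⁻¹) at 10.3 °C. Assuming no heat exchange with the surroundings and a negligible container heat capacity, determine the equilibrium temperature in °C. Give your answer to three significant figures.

T_f = 74.6 °C

Σ mᵢcᵢ(T − Tᵢ) = 0  ⇒  T = Σ mᵢcᵢTᵢ / Σ mᵢcᵢ
Σ mᵢcᵢ = 100.6×0.902 + 173.5×0.385 + 30.9×0.379 = 169.2498
Σ mᵢcᵢTᵢ = 90.7412×98.3 + 66.7975×53.6 + 11.7111×10.3 = 12621
T = 12621 / 169.2498 = 74.57 °C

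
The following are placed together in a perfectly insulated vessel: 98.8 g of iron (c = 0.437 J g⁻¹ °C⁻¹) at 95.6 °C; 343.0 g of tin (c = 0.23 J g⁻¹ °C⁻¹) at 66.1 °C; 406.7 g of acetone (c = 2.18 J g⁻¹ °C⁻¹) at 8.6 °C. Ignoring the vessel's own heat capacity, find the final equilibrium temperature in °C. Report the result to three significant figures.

Σ mᵢcᵢ(T − Tᵢ) = 0  ⇒  T = Σ mᵢcᵢTᵢ / Σ mᵢcᵢ
Σ mᵢcᵢ = 98.8×0.437 + 343.0×0.23 + 406.7×2.18 = 1008.6716
Σ mᵢcᵢTᵢ = 43.1756×95.6 + 78.89×66.1 + 886.606×8.6 = 16967
T = 16967 / 1008.6716 = 16.82 °C

T_f = 16.8 °C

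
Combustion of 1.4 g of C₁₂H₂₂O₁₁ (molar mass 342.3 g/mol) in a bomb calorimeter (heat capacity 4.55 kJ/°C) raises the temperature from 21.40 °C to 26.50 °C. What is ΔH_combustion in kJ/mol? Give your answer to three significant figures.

ΔH = -5670 kJ/mol

ΔT = 26.50 − 21.40 = 5.10 °C
q_cal = C_cal × ΔT = 4.55 × 5.10 = 23.205 kJ
n = 1.4 / 342.3 = 0.004090 mol
q_rxn = −q_cal = -23.205 kJ
ΔH = -23.205 / 0.004090 = -5674 kJ/mol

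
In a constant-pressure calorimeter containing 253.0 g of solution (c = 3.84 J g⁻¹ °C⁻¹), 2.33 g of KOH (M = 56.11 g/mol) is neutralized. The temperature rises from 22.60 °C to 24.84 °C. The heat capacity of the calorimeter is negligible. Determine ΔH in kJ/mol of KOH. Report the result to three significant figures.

ΔH = -52.4 kJ/mol

|ΔT| = |24.84 − 22.60| = 2.24 °C
|q_surr| = (253.0 × 3.84) × 2.24 = 971.52 × 2.24 = 2176 J
n(KOH) = 2.33 / 56.11 = 0.04153 mol
Temperature rose, so q_rxn = −|q_surr| = -2.176 kJ
ΔH = q_rxn / n = -52.40 kJ/mol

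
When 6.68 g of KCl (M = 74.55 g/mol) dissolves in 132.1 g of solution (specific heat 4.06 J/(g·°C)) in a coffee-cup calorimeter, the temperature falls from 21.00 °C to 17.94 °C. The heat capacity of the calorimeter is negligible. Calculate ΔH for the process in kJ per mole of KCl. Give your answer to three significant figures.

|ΔT| = |17.94 − 21.00| = 3.06 °C
|q_surr| = (132.1 × 4.06) × 3.06 = 536.326 × 3.06 = 1641 J
n(KCl) = 6.68 / 74.55 = 0.08960 mol
Temperature fell, so q_rxn = +|q_surr| = 1.641 kJ
ΔH = q_rxn / n = 18.31 kJ/mol

ΔH = 18.3 kJ/mol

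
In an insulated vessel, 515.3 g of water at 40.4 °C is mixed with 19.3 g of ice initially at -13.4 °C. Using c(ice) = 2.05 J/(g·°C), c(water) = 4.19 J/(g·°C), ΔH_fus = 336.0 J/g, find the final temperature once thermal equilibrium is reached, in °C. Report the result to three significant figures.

T_f = 35.8 °C

Heat to bring ice to 0 °C and melt it: q₁ = 19.3×2.05×13.4 + 19.3×336.0 = 7015.0 J
Heat the water can supply cooling to 0 °C: 515.3×4.19×40.4 = 87227.9 J > q₁, so all ice melts.
Energy balance: 515.3×4.19×(40.4 − T) = 7015.0 + 19.3×4.19×(T − 0)
2159.107(40.4 − T) = 7015.0 + 80.867 T
87227.9 − 7015.0 = 2239.974 T
T = 80212.9 / 2239.974 = 35.81 °C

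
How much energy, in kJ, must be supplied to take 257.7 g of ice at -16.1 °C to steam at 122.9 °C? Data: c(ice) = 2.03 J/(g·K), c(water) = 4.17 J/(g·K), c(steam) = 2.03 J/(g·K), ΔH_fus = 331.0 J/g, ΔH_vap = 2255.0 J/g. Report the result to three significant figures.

q = 794 kJ

q1 (heat ice -16.1→0.0 °C): 257.7 × 2.03 × 16.1 = 8422 J
q2 (melt at 0 °C): 257.7 × 331.0 = 85299 J
q3 (heat water 0.0→100.0 °C): 257.7 × 4.17 × 100.0 = 107461 J
q4 (vaporize at 100 °C): 257.7 × 2255.0 = 581114 J
q5 (heat steam 100.0→122.9 °C): 257.7 × 2.03 × 22.9 = 11980 J
Total: 8422 + 85299 + 107461 + 581114 + 11980 = 794276 J = 794 kJ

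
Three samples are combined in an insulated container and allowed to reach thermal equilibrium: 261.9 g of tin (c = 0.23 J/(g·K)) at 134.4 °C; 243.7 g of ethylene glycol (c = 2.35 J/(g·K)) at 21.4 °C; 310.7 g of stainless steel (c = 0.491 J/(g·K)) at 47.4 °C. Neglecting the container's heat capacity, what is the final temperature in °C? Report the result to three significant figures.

Σ mᵢcᵢ(T − Tᵢ) = 0  ⇒  T = Σ mᵢcᵢTᵢ / Σ mᵢcᵢ
Σ mᵢcᵢ = 261.9×0.23 + 243.7×2.35 + 310.7×0.491 = 785.4857
Σ mᵢcᵢTᵢ = 60.237×134.4 + 572.695×21.4 + 152.5537×47.4 = 27583
T = 27583 / 785.4857 = 35.12 °C

T_f = 35.1 °C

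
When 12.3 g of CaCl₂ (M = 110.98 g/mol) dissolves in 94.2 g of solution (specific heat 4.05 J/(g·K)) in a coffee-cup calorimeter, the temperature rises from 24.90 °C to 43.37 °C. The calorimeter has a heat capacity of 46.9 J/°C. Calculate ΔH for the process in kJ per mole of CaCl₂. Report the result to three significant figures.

|ΔT| = |43.37 − 24.90| = 18.47 °C
|q_surr| = (94.2 × 4.05 + 46.9) × 18.47 = 428.41 × 18.47 = 7913 J
n(CaCl₂) = 12.3 / 110.98 = 0.1108 mol
Temperature rose, so q_rxn = −|q_surr| = -7.913 kJ
ΔH = q_rxn / n = -71.42 kJ/mol

ΔH = -71.4 kJ/mol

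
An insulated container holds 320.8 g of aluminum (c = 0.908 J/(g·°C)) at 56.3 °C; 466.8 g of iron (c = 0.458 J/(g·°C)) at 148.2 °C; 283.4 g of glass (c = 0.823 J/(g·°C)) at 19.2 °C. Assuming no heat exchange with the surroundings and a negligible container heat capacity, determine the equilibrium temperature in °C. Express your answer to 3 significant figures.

Σ mᵢcᵢ(T − Tᵢ) = 0  ⇒  T = Σ mᵢcᵢTᵢ / Σ mᵢcᵢ
Σ mᵢcᵢ = 320.8×0.908 + 466.8×0.458 + 283.4×0.823 = 738.3190
Σ mᵢcᵢTᵢ = 291.2864×56.3 + 213.7944×148.2 + 233.2382×19.2 = 52562
T = 52562 / 738.3190 = 71.19 °C

T_f = 71.2 °C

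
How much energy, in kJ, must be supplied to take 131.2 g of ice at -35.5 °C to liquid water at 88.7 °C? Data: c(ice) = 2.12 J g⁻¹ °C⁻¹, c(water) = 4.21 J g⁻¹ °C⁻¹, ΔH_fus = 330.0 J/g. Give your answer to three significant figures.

q1 (heat ice -35.5→0.0 °C): 131.2 × 2.12 × 35.5 = 9874 J
q2 (melt at 0 °C): 131.2 × 330.0 = 43296 J
q3 (heat water 0.0→88.7 °C): 131.2 × 4.21 × 88.7 = 48994 J
Total: 9874 + 43296 + 48994 = 102164 J = 102 kJ

q = 102 kJ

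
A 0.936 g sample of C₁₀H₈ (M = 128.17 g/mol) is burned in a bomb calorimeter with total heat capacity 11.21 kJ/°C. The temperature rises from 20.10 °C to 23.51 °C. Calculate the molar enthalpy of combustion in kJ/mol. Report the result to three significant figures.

ΔH = -5230 kJ/mol

ΔT = 23.51 − 20.10 = 3.41 °C
q_cal = C_cal × ΔT = 11.21 × 3.41 = 38.2261 kJ
n = 0.936 / 128.17 = 0.007303 mol
q_rxn = −q_cal = -38.2261 kJ
ΔH = -38.2261 / 0.007303 = -5234 kJ/mol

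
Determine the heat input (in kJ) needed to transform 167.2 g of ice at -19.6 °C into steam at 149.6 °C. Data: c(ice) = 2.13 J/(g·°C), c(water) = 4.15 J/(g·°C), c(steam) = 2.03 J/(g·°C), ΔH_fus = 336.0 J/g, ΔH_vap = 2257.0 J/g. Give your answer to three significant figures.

q = 527 kJ

q1 (heat ice -19.6→0.0 °C): 167.2 × 2.13 × 19.6 = 6980 J
q2 (melt at 0 °C): 167.2 × 336.0 = 56179 J
q3 (heat water 0.0→100.0 °C): 167.2 × 4.15 × 100.0 = 69388 J
q4 (vaporize at 100 °C): 167.2 × 2257.0 = 377370 J
q5 (heat steam 100.0→149.6 °C): 167.2 × 2.03 × 49.6 = 16835 J
Total: 6980 + 56179 + 69388 + 377370 + 16835 = 526752 J = 527 kJ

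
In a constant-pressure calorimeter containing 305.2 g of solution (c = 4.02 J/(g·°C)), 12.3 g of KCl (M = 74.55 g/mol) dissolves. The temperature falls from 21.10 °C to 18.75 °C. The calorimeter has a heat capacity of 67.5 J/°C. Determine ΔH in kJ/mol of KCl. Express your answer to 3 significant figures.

ΔH = 18.4 kJ/mol

|ΔT| = |18.75 − 21.10| = 2.35 °C
|q_surr| = (305.2 × 4.02 + 67.5) × 2.35 = 1294.404 × 2.35 = 3042 J
n(KCl) = 12.3 / 74.55 = 0.1650 mol
Temperature fell, so q_rxn = +|q_surr| = 3.042 kJ
ΔH = q_rxn / n = 18.44 kJ/mol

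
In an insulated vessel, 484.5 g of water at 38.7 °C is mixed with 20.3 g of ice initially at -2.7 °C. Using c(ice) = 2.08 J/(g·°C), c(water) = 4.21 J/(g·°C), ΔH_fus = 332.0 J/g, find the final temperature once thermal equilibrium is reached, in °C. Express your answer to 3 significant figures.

Heat to bring ice to 0 °C and melt it: q₁ = 20.3×2.08×2.7 + 20.3×332.0 = 6853.6 J
Heat the water can supply cooling to 0 °C: 484.5×4.21×38.7 = 78938.1 J > q₁, so all ice melts.
Energy balance: 484.5×4.21×(38.7 − T) = 6853.6 + 20.3×4.21×(T − 0)
2039.745(38.7 − T) = 6853.6 + 85.463 T
78938.1 − 6853.6 = 2125.208 T
T = 72084.5 / 2125.208 = 33.92 °C

T_f = 33.9 °C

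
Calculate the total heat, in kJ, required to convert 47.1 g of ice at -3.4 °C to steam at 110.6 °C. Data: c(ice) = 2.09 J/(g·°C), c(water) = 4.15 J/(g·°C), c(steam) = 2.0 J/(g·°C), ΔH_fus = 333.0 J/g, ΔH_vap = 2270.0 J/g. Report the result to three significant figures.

q1 (heat ice -3.4→0.0 °C): 47.1 × 2.09 × 3.4 = 335 J
q2 (melt at 0 °C): 47.1 × 333.0 = 15684 J
q3 (heat water 0.0→100.0 °C): 47.1 × 4.15 × 100.0 = 19547 J
q4 (vaporize at 100 °C): 47.1 × 2270.0 = 106917 J
q5 (heat steam 100.0→110.6 °C): 47.1 × 2.0 × 10.6 = 999 J
Total: 335 + 15684 + 19547 + 106917 + 999 = 143482 J = 143 kJ

q = 143 kJ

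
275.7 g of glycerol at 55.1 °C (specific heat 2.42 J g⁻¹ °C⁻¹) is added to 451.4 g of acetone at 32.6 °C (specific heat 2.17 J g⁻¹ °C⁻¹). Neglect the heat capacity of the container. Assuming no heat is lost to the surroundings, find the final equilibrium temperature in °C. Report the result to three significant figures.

Heat lost by glycerol = heat gained by acetone.
(275.7)(2.42)(55.1 − T) = (451.4)(2.17)(T − 32.6)
667.194 (55.1 − T) = 979.538 (T − 32.6)
36762 − 667.194 T = 979.538 T − 31933
68695 = 1646.732 T
T = 41.72 °C

T_f = 41.7 °C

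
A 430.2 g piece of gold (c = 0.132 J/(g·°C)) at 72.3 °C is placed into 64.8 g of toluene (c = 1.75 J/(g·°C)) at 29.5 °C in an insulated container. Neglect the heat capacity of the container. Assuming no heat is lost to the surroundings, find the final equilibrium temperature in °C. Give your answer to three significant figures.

Heat lost by gold = heat gained by toluene.
(430.2)(0.132)(72.3 − T) = (64.8)(1.75)(T − 29.5)
56.7864 (72.3 − T) = 113.4 (T − 29.5)
4105.7 − 56.7864 T = 113.4 T − 3345.3
7451.0 = 170.1864 T
T = 43.78 °C

T_f = 43.8 °C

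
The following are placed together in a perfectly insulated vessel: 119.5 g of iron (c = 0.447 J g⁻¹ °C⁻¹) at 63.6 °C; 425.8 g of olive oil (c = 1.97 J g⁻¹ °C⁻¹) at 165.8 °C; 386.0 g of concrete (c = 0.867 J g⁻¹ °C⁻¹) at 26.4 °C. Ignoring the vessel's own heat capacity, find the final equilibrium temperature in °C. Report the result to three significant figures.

T_f = 123 °C

Σ mᵢcᵢ(T − Tᵢ) = 0  ⇒  T = Σ mᵢcᵢTᵢ / Σ mᵢcᵢ
Σ mᵢcᵢ = 119.5×0.447 + 425.8×1.97 + 386.0×0.867 = 1226.9045
Σ mᵢcᵢTᵢ = 53.4165×63.6 + 838.826×165.8 + 334.662×26.4 = 151310
T = 151310 / 1226.9045 = 123.3 °C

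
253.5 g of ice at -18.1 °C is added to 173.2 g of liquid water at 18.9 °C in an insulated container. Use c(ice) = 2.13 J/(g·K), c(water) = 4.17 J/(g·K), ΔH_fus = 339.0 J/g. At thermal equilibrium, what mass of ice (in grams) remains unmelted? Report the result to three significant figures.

m_ice remaining = 242 g

Heat to warm all ice to 0 °C: 253.5×2.13×18.1 = 9773.2 J
Heat released by water cooling to 0 °C: 173.2×4.17×18.9 = 13650 J
13650 J < 9773.2 + 253.5×339.0 = 95709.7 J, so not all ice melts; final T = 0 °C.
Heat left for melting: 13650 − 9773.2 = 3876.8 J
Mass melted = 3876.8 / 339.0 = 11.44 g
Ice remaining = 253.5 − 11.44 = 242.06 g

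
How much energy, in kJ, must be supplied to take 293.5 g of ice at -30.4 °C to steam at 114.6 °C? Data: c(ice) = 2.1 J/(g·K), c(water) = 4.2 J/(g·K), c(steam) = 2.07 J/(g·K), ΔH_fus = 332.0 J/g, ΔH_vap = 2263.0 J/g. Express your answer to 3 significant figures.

q1 (heat ice -30.4→0.0 °C): 293.5 × 2.1 × 30.4 = 18737 J
q2 (melt at 0 °C): 293.5 × 332.0 = 97442 J
q3 (heat water 0.0→100.0 °C): 293.5 × 4.2 × 100.0 = 123270 J
q4 (vaporize at 100 °C): 293.5 × 2263.0 = 664191 J
q5 (heat steam 100.0→114.6 °C): 293.5 × 2.07 × 14.6 = 8870 J
Total: 18737 + 97442 + 123270 + 664191 + 8870 = 912510 J = 913 kJ

q = 913 kJ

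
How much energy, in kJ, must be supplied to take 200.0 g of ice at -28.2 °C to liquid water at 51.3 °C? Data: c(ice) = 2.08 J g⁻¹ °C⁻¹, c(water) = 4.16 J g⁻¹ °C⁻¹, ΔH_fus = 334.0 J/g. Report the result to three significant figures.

q = 121 kJ

q1 (heat ice -28.2→0.0 °C): 200.0 × 2.08 × 28.2 = 11731 J
q2 (melt at 0 °C): 200.0 × 334.0 = 66800 J
q3 (heat water 0.0→51.3 °C): 200.0 × 4.16 × 51.3 = 42682 J
Total: 11731 + 66800 + 42682 = 121213 J = 121 kJ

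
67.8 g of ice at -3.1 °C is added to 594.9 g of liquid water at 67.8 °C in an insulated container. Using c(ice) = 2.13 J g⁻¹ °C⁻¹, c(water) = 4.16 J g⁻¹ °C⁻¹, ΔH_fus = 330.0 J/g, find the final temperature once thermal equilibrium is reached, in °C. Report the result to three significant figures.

Heat to bring ice to 0 °C and melt it: q₁ = 67.8×2.13×3.1 + 67.8×330.0 = 22822 J
Heat the water can supply cooling to 0 °C: 594.9×4.16×67.8 = 167790 J > q₁, so all ice melts.
Energy balance: 594.9×4.16×(67.8 − T) = 22822 + 67.8×4.16×(T − 0)
2474.784(67.8 − T) = 22822 + 282.048 T
167790 − 22822 = 2756.832 T
T = 144968 / 2756.832 = 52.58 °C

T_f = 52.6 °C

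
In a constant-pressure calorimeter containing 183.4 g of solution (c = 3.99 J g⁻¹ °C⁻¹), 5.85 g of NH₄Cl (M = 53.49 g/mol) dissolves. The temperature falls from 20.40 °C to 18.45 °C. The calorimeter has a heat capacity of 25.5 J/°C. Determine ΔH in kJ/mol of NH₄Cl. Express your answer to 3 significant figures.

|ΔT| = |18.45 − 20.40| = 1.95 °C
|q_surr| = (183.4 × 3.99 + 25.5) × 1.95 = 757.266 × 1.95 = 1477 J
n(NH₄Cl) = 5.85 / 53.49 = 0.1094 mol
Temperature fell, so q_rxn = +|q_surr| = 1.477 kJ
ΔH = q_rxn / n = 13.50 kJ/mol

ΔH = 13.5 kJ/mol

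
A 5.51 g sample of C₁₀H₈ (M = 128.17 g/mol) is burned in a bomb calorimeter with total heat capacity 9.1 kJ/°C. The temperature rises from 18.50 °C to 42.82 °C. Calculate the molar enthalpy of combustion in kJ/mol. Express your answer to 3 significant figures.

ΔT = 42.82 − 18.50 = 24.32 °C
q_cal = C_cal × ΔT = 9.1 × 24.32 = 221.312 kJ
n = 5.51 / 128.17 = 0.04299 mol
q_rxn = −q_cal = -221.312 kJ
ΔH = -221.312 / 0.04299 = -5148 kJ/mol

ΔH = -5150 kJ/mol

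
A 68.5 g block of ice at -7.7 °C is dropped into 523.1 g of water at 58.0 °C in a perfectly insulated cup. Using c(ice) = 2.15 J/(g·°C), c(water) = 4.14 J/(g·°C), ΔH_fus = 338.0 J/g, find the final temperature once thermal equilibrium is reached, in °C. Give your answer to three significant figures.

Heat to bring ice to 0 °C and melt it: q₁ = 68.5×2.15×7.7 + 68.5×338.0 = 24287 J
Heat the water can supply cooling to 0 °C: 523.1×4.14×58.0 = 125607 J > q₁, so all ice melts.
Energy balance: 523.1×4.14×(58.0 − T) = 24287 + 68.5×4.14×(T − 0)
2165.634(58.0 − T) = 24287 + 283.59 T
125607 − 24287 = 2449.224 T
T = 101320 / 2449.224 = 41.37 °C

T_f = 41.4 °C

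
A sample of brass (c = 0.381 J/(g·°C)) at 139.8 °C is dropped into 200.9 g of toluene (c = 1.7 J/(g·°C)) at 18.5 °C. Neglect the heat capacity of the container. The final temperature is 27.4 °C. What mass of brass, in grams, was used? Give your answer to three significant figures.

q_gained = (200.9 × 1.7) × (27.4 − 18.5) = 3040 J
q_lost = m × 0.381 × (139.8 − 27.4) = 42.8244 m
m = 3040 / 42.8244 = 71.0 g

m = 71.0 g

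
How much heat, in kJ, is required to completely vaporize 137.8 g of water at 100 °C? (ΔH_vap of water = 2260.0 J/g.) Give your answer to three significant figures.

q = m × ΔH_vap = 137.8 × 2260.0 = 311400 J = 311 kJ

q = 311 kJ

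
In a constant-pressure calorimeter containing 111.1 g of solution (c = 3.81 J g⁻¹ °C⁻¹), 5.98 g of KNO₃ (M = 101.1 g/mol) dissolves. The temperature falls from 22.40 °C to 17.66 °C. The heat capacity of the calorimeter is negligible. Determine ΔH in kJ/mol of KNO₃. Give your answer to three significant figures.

|ΔT| = |17.66 − 22.40| = 4.74 °C
|q_surr| = (111.1 × 3.81) × 4.74 = 423.291 × 4.74 = 2006 J
n(KNO₃) = 5.98 / 101.1 = 0.05915 mol
Temperature fell, so q_rxn = +|q_surr| = 2.006 kJ
ΔH = q_rxn / n = 33.91 kJ/mol

ΔH = 33.9 kJ/mol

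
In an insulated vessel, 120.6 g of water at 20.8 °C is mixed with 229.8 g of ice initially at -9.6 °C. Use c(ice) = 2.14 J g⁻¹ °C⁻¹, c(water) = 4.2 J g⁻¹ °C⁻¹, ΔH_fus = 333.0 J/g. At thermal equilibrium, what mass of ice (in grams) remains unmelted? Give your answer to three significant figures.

m_ice remaining = 212 g

Heat to warm all ice to 0 °C: 229.8×2.14×9.6 = 4721.0 J
Heat released by water cooling to 0 °C: 120.6×4.2×20.8 = 10536 J
10536 J < 4721.0 + 229.8×333.0 = 81244.4 J, so not all ice melts; final T = 0 °C.
Heat left for melting: 10536 − 4721.0 = 5815.0 J
Mass melted = 5815.0 / 333.0 = 17.46 g
Ice remaining = 229.8 − 17.46 = 212.34 g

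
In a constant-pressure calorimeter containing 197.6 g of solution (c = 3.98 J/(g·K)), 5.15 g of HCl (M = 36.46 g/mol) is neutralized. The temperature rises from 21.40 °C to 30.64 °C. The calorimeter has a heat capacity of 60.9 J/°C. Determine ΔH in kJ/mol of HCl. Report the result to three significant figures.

|ΔT| = |30.64 − 21.40| = 9.24 °C
|q_surr| = (197.6 × 3.98 + 60.9) × 9.24 = 847.348 × 9.24 = 7829 J
n(HCl) = 5.15 / 36.46 = 0.1413 mol
Temperature rose, so q_rxn = −|q_surr| = -7.829 kJ
ΔH = q_rxn / n = -55.41 kJ/mol

ΔH = -55.4 kJ/mol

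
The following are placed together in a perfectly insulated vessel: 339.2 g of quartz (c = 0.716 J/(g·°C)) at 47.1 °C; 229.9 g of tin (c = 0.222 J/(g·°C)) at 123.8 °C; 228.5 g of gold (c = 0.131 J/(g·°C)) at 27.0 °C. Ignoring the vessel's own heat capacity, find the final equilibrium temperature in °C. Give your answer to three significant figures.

T_f = 57.3 °C

Σ mᵢcᵢ(T − Tᵢ) = 0  ⇒  T = Σ mᵢcᵢTᵢ / Σ mᵢcᵢ
Σ mᵢcᵢ = 339.2×0.716 + 229.9×0.222 + 228.5×0.131 = 323.8385
Σ mᵢcᵢTᵢ = 242.8672×47.1 + 51.0378×123.8 + 29.9335×27.0 = 18566
T = 18566 / 323.8385 = 57.33 °C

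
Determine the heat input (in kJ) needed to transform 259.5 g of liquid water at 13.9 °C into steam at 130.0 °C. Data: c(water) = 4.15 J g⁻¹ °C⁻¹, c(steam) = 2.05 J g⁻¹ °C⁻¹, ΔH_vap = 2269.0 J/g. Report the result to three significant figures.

q1 (heat water 13.9→100.0 °C): 259.5 × 4.15 × 86.1 = 92723 J
q2 (vaporize at 100 °C): 259.5 × 2269.0 = 588806 J
q3 (heat steam 100.0→130.0 °C): 259.5 × 2.05 × 30.0 = 15959 J
Total: 92723 + 588806 + 15959 = 697488 J = 697 kJ

q = 697 kJ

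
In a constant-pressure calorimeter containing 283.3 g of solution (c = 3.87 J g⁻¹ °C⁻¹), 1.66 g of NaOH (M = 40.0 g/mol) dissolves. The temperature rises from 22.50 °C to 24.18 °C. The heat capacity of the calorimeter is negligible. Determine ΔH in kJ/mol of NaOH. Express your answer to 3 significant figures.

ΔH = -44.4 kJ/mol

|ΔT| = |24.18 − 22.50| = 1.68 °C
|q_surr| = (283.3 × 3.87) × 1.68 = 1096.371 × 1.68 = 1842 J
n(NaOH) = 1.66 / 40.0 = 0.04150 mol
Temperature rose, so q_rxn = −|q_surr| = -1.842 kJ
ΔH = q_rxn / n = -44.39 kJ/mol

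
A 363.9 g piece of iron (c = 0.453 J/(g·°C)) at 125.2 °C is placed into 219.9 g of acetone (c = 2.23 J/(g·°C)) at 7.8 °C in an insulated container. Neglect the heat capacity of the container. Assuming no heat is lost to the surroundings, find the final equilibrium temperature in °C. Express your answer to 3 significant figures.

T_f = 37.3 °C

Heat lost by iron = heat gained by acetone.
(363.9)(0.453)(125.2 − T) = (219.9)(2.23)(T − 7.8)
164.8467 (125.2 − T) = 490.377 (T − 7.8)
20639 − 164.8467 T = 490.377 T − 3824.9
24463.9 = 655.2237 T
T = 37.34 °C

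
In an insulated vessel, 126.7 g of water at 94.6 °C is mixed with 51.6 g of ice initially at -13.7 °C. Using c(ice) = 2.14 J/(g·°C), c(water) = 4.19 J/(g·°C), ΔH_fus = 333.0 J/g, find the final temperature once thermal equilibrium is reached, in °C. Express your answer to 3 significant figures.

T_f = 42.2 °C

Heat to bring ice to 0 °C and melt it: q₁ = 51.6×2.14×13.7 + 51.6×333.0 = 18696 J
Heat the water can supply cooling to 0 °C: 126.7×4.19×94.6 = 50220.6 J > q₁, so all ice melts.
Energy balance: 126.7×4.19×(94.6 − T) = 18696 + 51.6×4.19×(T − 0)
530.873(94.6 − T) = 18696 + 216.204 T
50220.6 − 18696 = 747.077 T
T = 31524.6 / 747.077 = 42.20 °C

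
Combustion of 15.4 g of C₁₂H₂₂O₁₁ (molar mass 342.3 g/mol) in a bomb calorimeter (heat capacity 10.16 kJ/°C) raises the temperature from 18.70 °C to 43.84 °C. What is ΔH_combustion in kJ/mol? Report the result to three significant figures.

ΔH = -5680 kJ/mol

ΔT = 43.84 − 18.70 = 25.14 °C
q_cal = C_cal × ΔT = 10.16 × 25.14 = 255.4224 kJ
n = 15.4 / 342.3 = 0.04499 mol
q_rxn = −q_cal = -255.4224 kJ
ΔH = -255.4224 / 0.04499 = -5677 kJ/mol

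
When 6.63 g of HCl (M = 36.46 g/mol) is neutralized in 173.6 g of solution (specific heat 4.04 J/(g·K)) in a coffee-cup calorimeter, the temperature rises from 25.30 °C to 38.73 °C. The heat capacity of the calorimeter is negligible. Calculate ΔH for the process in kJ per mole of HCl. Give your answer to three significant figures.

ΔH = -51.8 kJ/mol

|ΔT| = |38.73 − 25.30| = 13.43 °C
|q_surr| = (173.6 × 4.04) × 13.43 = 701.344 × 13.43 = 9419 J
n(HCl) = 6.63 / 36.46 = 0.1818 mol
Temperature rose, so q_rxn = −|q_surr| = -9.419 kJ
ΔH = q_rxn / n = -51.81 kJ/mol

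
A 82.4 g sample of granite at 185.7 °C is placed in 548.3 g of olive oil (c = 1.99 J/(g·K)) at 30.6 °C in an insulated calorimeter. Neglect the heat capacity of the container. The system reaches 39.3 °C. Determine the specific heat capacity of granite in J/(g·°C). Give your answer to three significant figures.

c = 0.787 J/(g·°C)

q_gained = (548.3 × 1.99) × (39.3 − 30.6) = 9493 J
q_lost = 82.4 × c × (185.7 − 39.3) = 12063.36 c
Set equal: c = 9493 / 12063.36 = 0.787 J/(g·°C)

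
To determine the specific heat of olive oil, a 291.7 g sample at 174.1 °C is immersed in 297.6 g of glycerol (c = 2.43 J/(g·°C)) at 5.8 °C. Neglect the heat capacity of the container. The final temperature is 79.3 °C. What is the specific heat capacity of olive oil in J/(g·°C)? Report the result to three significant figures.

q_gained = (297.6 × 2.43) × (79.3 − 5.8) = 53150 J
q_lost = 291.7 × c × (174.1 − 79.3) = 27653.16 c
Set equal: c = 53150 / 27653.16 = 1.92 J/(g·°C)

c = 1.92 J/(g·°C)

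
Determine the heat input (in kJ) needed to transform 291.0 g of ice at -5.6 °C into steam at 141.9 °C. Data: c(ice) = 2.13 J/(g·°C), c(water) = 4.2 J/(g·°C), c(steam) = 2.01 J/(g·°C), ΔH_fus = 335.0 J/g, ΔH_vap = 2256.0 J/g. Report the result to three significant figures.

q = 904 kJ

q1 (heat ice -5.6→0.0 °C): 291.0 × 2.13 × 5.6 = 3471 J
q2 (melt at 0 °C): 291.0 × 335.0 = 97485 J
q3 (heat water 0.0→100.0 °C): 291.0 × 4.2 × 100.0 = 122220 J
q4 (vaporize at 100 °C): 291.0 × 2256.0 = 656496 J
q5 (heat steam 100.0→141.9 °C): 291.0 × 2.01 × 41.9 = 24508 J
Total: 3471 + 97485 + 122220 + 656496 + 24508 = 904180 J = 904 kJ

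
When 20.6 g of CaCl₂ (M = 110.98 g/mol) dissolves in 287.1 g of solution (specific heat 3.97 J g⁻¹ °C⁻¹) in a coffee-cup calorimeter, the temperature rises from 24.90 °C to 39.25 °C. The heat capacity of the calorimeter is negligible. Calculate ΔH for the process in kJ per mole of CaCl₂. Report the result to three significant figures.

|ΔT| = |39.25 − 24.90| = 14.35 °C
|q_surr| = (287.1 × 3.97) × 14.35 = 1139.787 × 14.35 = 16360 J
n(CaCl₂) = 20.6 / 110.98 = 0.1856 mol
Temperature rose, so q_rxn = −|q_surr| = -16.36 kJ
ΔH = q_rxn / n = -88.147 kJ/mol

ΔH = -88.1 kJ/mol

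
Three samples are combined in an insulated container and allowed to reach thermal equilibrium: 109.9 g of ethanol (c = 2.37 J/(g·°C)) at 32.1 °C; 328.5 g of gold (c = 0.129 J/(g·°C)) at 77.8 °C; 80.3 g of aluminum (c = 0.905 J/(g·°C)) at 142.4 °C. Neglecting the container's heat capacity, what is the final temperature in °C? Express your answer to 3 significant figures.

Σ mᵢcᵢ(T − Tᵢ) = 0  ⇒  T = Σ mᵢcᵢTᵢ / Σ mᵢcᵢ
Σ mᵢcᵢ = 109.9×2.37 + 328.5×0.129 + 80.3×0.905 = 375.5110
Σ mᵢcᵢTᵢ = 260.463×32.1 + 42.3765×77.8 + 72.6715×142.4 = 22006
T = 22006 / 375.5110 = 58.60 °C

T_f = 58.6 °C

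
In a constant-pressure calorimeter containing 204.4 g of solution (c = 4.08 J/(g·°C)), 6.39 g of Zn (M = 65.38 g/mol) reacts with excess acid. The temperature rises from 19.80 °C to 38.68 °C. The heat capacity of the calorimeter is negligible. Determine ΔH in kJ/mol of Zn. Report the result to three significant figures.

|ΔT| = |38.68 − 19.80| = 18.88 °C
|q_surr| = (204.4 × 4.08) × 18.88 = 833.952 × 18.88 = 15750 J
n(Zn) = 6.39 / 65.38 = 0.09774 mol
Temperature rose, so q_rxn = −|q_surr| = -15.75 kJ
ΔH = q_rxn / n = -161.1 kJ/mol

ΔH = -161 kJ/mol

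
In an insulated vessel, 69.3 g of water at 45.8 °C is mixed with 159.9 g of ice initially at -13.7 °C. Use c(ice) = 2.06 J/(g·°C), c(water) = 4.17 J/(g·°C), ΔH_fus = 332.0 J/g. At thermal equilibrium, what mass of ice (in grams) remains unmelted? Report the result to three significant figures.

Heat to warm all ice to 0 °C: 159.9×2.06×13.7 = 4512.7 J
Heat released by water cooling to 0 °C: 69.3×4.17×45.8 = 13235 J
13235 J < 4512.7 + 159.9×332.0 = 57599.5 J, so not all ice melts; final T = 0 °C.
Heat left for melting: 13235 − 4512.7 = 8722.3 J
Mass melted = 8722.3 / 332.0 = 26.27 g
Ice remaining = 159.9 − 26.27 = 133.63 g

m_ice remaining = 134 g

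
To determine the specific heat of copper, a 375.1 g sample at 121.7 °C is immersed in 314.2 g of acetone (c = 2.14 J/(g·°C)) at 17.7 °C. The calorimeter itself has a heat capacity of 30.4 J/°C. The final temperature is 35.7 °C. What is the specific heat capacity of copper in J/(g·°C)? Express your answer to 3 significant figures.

q_gained = (314.2 × 2.14 + 30.4) × (35.7 − 17.7) = 12650 J
q_lost = 375.1 × c × (121.7 − 35.7) = 32258.6 c
Set equal: c = 12650 / 32258.6 = 0.392 J/(g·°C)

c = 0.392 J/(g·°C)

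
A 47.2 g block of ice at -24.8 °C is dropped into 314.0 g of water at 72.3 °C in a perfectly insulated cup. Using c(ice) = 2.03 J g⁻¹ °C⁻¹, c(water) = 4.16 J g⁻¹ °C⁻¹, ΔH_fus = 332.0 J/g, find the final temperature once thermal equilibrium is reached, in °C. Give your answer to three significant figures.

T_f = 50.8 °C

Heat to bring ice to 0 °C and melt it: q₁ = 47.2×2.03×24.8 + 47.2×332.0 = 18047 J
Heat the water can supply cooling to 0 °C: 314.0×4.16×72.3 = 94441.2 J > q₁, so all ice melts.
Energy balance: 314.0×4.16×(72.3 − T) = 18047 + 47.2×4.16×(T − 0)
1306.24(72.3 − T) = 18047 + 196.352 T
94441.2 − 18047 = 1502.592 T
T = 76394.2 / 1502.592 = 50.84 °C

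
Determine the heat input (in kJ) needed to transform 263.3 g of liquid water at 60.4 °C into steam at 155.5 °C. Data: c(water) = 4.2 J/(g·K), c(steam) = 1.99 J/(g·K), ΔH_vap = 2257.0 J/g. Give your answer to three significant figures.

q1 (heat water 60.4→100.0 °C): 263.3 × 4.2 × 39.6 = 43792 J
q2 (vaporize at 100 °C): 263.3 × 2257.0 = 594268 J
q3 (heat steam 100.0→155.5 °C): 263.3 × 1.99 × 55.5 = 29080 J
Total: 43792 + 594268 + 29080 = 667140 J = 667 kJ

q = 667 kJ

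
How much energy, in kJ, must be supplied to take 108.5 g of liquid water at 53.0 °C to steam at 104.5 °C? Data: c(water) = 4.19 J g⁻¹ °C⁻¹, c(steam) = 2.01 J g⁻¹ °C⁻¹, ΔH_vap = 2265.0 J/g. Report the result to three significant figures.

q = 268 kJ

q1 (heat water 53.0→100.0 °C): 108.5 × 4.19 × 47.0 = 21367 J
q2 (vaporize at 100 °C): 108.5 × 2265.0 = 245753 J
q3 (heat steam 100.0→104.5 °C): 108.5 × 2.01 × 4.5 = 981 J
Total: 21367 + 245753 + 981 = 268101 J = 268 kJ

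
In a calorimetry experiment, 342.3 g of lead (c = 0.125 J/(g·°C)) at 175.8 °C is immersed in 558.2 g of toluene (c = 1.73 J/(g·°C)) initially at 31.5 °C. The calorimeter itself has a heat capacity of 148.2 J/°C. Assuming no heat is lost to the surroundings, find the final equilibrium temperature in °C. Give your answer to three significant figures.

T_f = 36.8 °C

Heat lost by lead = heat gained by toluene + calorimeter.
(342.3)(0.125)(175.8 − T) = [(558.2)(1.73) + 148.2](T − 31.5)
42.7875 (175.8 − T) = 1113.886 (T − 31.5)
7522.0 − 42.7875 T = 1113.886 T − 35087
42609.0 = 1156.6735 T
T = 36.84 °C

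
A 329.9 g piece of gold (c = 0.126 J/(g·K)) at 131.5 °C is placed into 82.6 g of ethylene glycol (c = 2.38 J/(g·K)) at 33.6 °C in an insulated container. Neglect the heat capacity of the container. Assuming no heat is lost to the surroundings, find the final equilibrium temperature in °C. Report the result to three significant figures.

Heat lost by gold = heat gained by ethylene glycol.
(329.9)(0.126)(131.5 − T) = (82.6)(2.38)(T − 33.6)
41.5674 (131.5 − T) = 196.588 (T − 33.6)
5466.1 − 41.5674 T = 196.588 T − 6605.4
12071.5 = 238.1554 T
T = 50.69 °C

T_f = 50.7 °C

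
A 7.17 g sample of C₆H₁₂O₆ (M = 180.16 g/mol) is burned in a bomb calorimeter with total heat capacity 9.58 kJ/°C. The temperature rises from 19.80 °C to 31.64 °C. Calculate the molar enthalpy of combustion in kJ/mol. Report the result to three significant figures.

ΔT = 31.64 − 19.80 = 11.84 °C
q_cal = C_cal × ΔT = 9.58 × 11.84 = 113.4272 kJ
n = 7.17 / 180.16 = 0.03980 mol
q_rxn = −q_cal = -113.4272 kJ
ΔH = -113.4272 / 0.03980 = -2850 kJ/mol

ΔH = -2850 kJ/mol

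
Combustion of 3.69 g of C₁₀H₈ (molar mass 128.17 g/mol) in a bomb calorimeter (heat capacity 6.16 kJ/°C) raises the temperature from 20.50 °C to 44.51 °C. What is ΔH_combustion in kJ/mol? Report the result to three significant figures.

ΔT = 44.51 − 20.50 = 24.01 °C
q_cal = C_cal × ΔT = 6.16 × 24.01 = 147.9016 kJ
n = 3.69 / 128.17 = 0.02879 mol
q_rxn = −q_cal = -147.9016 kJ
ΔH = -147.9016 / 0.02879 = -5137 kJ/mol

ΔH = -5140 kJ/mol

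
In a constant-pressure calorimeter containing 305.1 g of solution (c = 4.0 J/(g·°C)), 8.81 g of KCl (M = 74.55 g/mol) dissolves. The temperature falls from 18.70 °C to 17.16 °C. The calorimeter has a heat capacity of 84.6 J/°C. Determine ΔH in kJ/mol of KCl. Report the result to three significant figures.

|ΔT| = |17.16 − 18.70| = 1.54 °C
|q_surr| = (305.1 × 4.0 + 84.6) × 1.54 = 1305.0 × 1.54 = 2010 J
n(KCl) = 8.81 / 74.55 = 0.1182 mol
Temperature fell, so q_rxn = +|q_surr| = 2.010 kJ
ΔH = q_rxn / n = 17.01 kJ/mol

ΔH = 17.0 kJ/mol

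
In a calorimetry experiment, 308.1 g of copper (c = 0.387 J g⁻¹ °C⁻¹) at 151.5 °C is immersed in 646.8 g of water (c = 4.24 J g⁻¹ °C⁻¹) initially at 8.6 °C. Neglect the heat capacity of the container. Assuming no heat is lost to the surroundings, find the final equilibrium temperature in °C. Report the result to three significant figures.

Heat lost by copper = heat gained by water.
(308.1)(0.387)(151.5 − T) = (646.8)(4.24)(T − 8.6)
119.2347 (151.5 − T) = 2742.432 (T − 8.6)
18064 − 119.2347 T = 2742.432 T − 23585
41649 = 2861.6667 T
T = 14.55 °C

T_f = 14.6 °C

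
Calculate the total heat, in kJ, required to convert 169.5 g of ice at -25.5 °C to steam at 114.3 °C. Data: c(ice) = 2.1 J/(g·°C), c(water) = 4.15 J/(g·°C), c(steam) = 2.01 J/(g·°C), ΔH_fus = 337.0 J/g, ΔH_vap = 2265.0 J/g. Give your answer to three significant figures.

q = 525 kJ

q1 (heat ice -25.5→0.0 °C): 169.5 × 2.1 × 25.5 = 9077 J
q2 (melt at 0 °C): 169.5 × 337.0 = 57122 J
q3 (heat water 0.0→100.0 °C): 169.5 × 4.15 × 100.0 = 70343 J
q4 (vaporize at 100 °C): 169.5 × 2265.0 = 383918 J
q5 (heat steam 100.0→114.3 °C): 169.5 × 2.01 × 14.3 = 4872 J
Total: 9077 + 57122 + 70343 + 383918 + 4872 = 525332 J = 525 kJ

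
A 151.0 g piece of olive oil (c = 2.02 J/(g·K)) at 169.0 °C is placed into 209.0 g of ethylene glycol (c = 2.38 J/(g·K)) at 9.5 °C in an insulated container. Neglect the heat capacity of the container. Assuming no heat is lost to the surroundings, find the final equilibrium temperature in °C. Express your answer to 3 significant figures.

T_f = 70.1 °C

Heat lost by olive oil = heat gained by ethylene glycol.
(151.0)(2.02)(169.0 − T) = (209.0)(2.38)(T − 9.5)
305.02 (169.0 − T) = 497.42 (T − 9.5)
51548 − 305.02 T = 497.42 T − 4725.5
56273.5 = 802.44 T
T = 70.13 °C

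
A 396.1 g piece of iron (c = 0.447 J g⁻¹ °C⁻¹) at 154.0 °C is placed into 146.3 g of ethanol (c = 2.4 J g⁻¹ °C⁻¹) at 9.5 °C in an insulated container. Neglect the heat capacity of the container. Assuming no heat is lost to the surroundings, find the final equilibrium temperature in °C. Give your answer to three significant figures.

Heat lost by iron = heat gained by ethanol.
(396.1)(0.447)(154.0 − T) = (146.3)(2.4)(T − 9.5)
177.0567 (154.0 − T) = 351.12 (T − 9.5)
27267 − 177.0567 T = 351.12 T − 3335.6
30602.6 = 528.1767 T
T = 57.94 °C

T_f = 57.9 °C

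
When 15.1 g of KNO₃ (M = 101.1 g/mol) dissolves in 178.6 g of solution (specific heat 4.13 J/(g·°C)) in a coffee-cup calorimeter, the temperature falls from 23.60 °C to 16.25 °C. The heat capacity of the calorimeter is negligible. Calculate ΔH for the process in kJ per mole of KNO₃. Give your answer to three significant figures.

ΔH = 36.3 kJ/mol

|ΔT| = |16.25 − 23.60| = 7.35 °C
|q_surr| = (178.6 × 4.13) × 7.35 = 737.618 × 7.35 = 5421 J
n(KNO₃) = 15.1 / 101.1 = 0.1494 mol
Temperature fell, so q_rxn = +|q_surr| = 5.421 kJ
ΔH = q_rxn / n = 36.29 kJ/mol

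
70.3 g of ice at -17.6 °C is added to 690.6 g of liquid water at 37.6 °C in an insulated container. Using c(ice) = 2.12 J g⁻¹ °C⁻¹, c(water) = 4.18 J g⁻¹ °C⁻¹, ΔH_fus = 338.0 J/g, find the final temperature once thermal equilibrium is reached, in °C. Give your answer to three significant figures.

Heat to bring ice to 0 °C and melt it: q₁ = 70.3×2.12×17.6 + 70.3×338.0 = 26384 J
Heat the water can supply cooling to 0 °C: 690.6×4.18×37.6 = 108540 J > q₁, so all ice melts.
Energy balance: 690.6×4.18×(37.6 − T) = 26384 + 70.3×4.18×(T − 0)
2886.708(37.6 − T) = 26384 + 293.854 T
108540 − 26384 = 3180.562 T
T = 82156 / 3180.562 = 25.83 °C

T_f = 25.8 °C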